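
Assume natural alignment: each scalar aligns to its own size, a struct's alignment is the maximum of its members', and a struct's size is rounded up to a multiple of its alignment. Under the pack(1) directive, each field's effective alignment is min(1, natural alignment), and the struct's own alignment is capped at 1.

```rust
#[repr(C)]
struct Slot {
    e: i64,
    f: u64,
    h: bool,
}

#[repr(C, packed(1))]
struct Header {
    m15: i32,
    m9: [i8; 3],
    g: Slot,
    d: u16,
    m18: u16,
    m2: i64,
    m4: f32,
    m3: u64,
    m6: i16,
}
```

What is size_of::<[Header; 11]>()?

627

Slot: 0..8  e  (8B, 8-aligned); 8..16  f  (8B, 8-aligned); 16..17  h  (1B, 1-aligned); 17..24  -- tail padding (7B); sizeof = 24, alignof = 8
0..4  m15  (4B, 1-aligned)
4..7  m9  (3B, 1-aligned)
7..31  g  (24B, 1-aligned)
31..33  d  (2B, 1-aligned)
33..35  m18  (2B, 1-aligned)
35..43  m2  (8B, 1-aligned)
43..47  m4  (4B, 1-aligned)
47..55  m3  (8B, 1-aligned)
55..57  m6  (2B, 1-aligned)
sizeof = 57, alignof = 1
array of 11: 11 × 57 = 627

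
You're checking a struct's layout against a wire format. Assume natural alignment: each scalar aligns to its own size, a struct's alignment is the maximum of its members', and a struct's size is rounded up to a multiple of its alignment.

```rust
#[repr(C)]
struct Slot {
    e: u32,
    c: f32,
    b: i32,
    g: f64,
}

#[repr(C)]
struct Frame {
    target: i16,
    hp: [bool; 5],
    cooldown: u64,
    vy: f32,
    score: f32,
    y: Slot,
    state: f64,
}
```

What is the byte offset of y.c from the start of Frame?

Slot: 0..4  e  (4B, 4-aligned); 4..8  c  (4B, 4-aligned); 8..12  b  (4B, 4-aligned); 12..16  -- padding (4B); 16..24  g  (8B, 8-aligned); sizeof = 24, alignof = 8
0..2  target  (2B, 2-aligned)
2..7  hp  (5B, 1-aligned)
7..8  -- padding (1B)
8..16  cooldown  (8B, 8-aligned)
16..20  vy  (4B, 4-aligned)
20..24  score  (4B, 4-aligned)
24..48  y  (24B, 8-aligned)
within Slot: c at 4
24 + 4 = 28

28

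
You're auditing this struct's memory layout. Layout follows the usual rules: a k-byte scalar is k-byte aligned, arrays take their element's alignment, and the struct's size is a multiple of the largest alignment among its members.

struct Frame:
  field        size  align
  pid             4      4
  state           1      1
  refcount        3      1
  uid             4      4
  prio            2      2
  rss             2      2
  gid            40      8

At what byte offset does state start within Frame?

4

0..4  pid  (4B, 4-aligned)
4..5  state  (1B, 1-aligned)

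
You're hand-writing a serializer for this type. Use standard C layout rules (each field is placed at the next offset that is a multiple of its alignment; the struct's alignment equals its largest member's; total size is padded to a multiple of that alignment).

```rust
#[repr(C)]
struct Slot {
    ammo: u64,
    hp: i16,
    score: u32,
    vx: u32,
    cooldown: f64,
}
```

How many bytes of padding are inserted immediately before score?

2

@0: ammo [8B, align 8] → 8
@8: hp [2B, align 2] → 10
+2 pad (align 4)
@12: score [4B, align 4] → 16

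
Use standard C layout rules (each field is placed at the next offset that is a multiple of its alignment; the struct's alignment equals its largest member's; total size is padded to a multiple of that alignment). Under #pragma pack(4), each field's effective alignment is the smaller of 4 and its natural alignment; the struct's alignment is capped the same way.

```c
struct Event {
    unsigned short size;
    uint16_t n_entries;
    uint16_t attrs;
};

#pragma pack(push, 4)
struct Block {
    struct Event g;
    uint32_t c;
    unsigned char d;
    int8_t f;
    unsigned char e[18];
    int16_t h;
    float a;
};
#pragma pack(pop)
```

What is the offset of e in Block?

14

Event: @0: size [2B, align 2] → 2; @2: n_entries [2B, align 2] → 4; @4: attrs [2B, align 2] → 6; size 6, align 2
@0: g [6B, align 2] → 6
+2 pad (align 4)
@8: c [4B, align 4] → 12
@12: d [1B, align 1] → 13
@13: f [1B, align 1] → 14
@14: e [18B, align 1] → 32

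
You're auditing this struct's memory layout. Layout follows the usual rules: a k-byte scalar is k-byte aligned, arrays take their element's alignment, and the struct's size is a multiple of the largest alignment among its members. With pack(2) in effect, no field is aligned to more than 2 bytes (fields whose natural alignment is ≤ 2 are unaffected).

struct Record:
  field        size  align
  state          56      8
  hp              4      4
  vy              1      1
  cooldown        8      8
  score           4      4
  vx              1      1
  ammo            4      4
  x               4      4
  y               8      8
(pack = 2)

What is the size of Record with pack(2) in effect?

92

@0: state [56B, align 2] → 56
@56: hp [4B, align 2] → 60
@60: vy [1B, align 1] → 61
+1 pad (align 2)
@62: cooldown [8B, align 2] → 70
@70: score [4B, align 2] → 74
@74: vx [1B, align 1] → 75
+1 pad (align 2)
@76: ammo [4B, align 2] → 80
@80: x [4B, align 2] → 84
@84: y [8B, align 2] → 92
size 92, align 2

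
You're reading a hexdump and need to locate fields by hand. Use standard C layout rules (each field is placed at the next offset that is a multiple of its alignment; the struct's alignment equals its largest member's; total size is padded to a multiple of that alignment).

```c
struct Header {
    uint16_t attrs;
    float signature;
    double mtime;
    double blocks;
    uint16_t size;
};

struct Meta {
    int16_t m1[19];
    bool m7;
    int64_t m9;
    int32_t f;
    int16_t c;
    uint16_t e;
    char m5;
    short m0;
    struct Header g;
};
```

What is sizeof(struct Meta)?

96 bytes

Header: 0..2  attrs  (2B, 2-aligned); 2..4  -- padding (2B); 4..8  signature  (4B, 4-aligned); 8..16  mtime  (8B, 8-aligned); 16..24  blocks  (8B, 8-aligned); 24..26  size  (2B, 2-aligned); 26..32  -- tail padding (6B); sizeof = 32, alignof = 8
0..38  m1  (38B, 2-aligned)
38..39  m7  (1B, 1-aligned)
39..40  -- padding (1B)
40..48  m9  (8B, 8-aligned)
48..52  f  (4B, 4-aligned)
52..54  c  (2B, 2-aligned)
54..56  e  (2B, 2-aligned)
56..57  m5  (1B, 1-aligned)
57..58  -- padding (1B)
58..60  m0  (2B, 2-aligned)
60..64  -- padding (4B)
64..96  g  (32B, 8-aligned)
sizeof = 96, alignof = 8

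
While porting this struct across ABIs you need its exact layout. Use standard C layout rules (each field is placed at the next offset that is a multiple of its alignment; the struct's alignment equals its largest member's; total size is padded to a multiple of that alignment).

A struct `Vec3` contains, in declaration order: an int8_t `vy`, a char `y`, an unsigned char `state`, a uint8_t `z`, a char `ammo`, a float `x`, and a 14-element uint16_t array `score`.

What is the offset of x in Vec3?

@0: vy [1B, align 1] → 1
@1: y [1B, align 1] → 2
@2: state [1B, align 1] → 3
@3: z [1B, align 1] → 4
@4: ammo [1B, align 1] → 5
+3 pad (align 4)
@8: x [4B, align 4] → 12

8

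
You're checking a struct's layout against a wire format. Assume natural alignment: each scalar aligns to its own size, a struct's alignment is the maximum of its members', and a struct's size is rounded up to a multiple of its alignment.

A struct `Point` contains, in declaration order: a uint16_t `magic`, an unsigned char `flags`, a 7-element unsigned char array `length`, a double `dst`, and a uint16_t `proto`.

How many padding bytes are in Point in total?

12

magic at 0 (size 2, align 2) → ends 2
flags at 2 (size 1, align 1) → ends 3
length at 3 (size 7, align 1) → ends 10
pad 6 to align 8 for dst
dst at 16 (size 8, align 8) → ends 24
proto at 24 (size 2, align 2) → ends 26
tail pad 6 to reach multiple of 8
total 32 bytes, alignment 8
data bytes 20, size 32 → padding 12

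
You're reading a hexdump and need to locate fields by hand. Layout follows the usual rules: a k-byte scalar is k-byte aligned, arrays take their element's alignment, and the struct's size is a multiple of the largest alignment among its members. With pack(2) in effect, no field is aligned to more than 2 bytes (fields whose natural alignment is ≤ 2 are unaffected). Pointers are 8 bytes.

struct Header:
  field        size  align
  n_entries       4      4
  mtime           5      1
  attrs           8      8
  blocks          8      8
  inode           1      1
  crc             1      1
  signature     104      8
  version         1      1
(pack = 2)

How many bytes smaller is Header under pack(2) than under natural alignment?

18

natural layout:
  n_entries at 0 (size 4, align 4) → ends 4
  mtime at 4 (size 5, align 1) → ends 9
  pad 7 to align 8 for attrs
  attrs at 16 (size 8, align 8) → ends 24
  blocks at 24 (size 8, align 8) → ends 32
  inode at 32 (size 1, align 1) → ends 33
  crc at 33 (size 1, align 1) → ends 34
  pad 6 to align 8 for signature
  signature at 40 (size 104, align 8) → ends 144
  version at 144 (size 1, align 1) → ends 145
  tail pad 7 to reach multiple of 8
  total 152 bytes, alignment 8
packed(2) layout:
  n_entries at 0 (size 4, align 2) → ends 4
  mtime at 4 (size 5, align 1) → ends 9
  pad 1 to align 2 for attrs
  attrs at 10 (size 8, align 2) → ends 18
  blocks at 18 (size 8, align 2) → ends 26
  inode at 26 (size 1, align 1) → ends 27
  crc at 27 (size 1, align 1) → ends 28
  signature at 28 (size 104, align 2) → ends 132
  version at 132 (size 1, align 1) → ends 133
  tail pad 1 to reach multiple of 2
  total 134 bytes, alignment 2
152 − 134 = 18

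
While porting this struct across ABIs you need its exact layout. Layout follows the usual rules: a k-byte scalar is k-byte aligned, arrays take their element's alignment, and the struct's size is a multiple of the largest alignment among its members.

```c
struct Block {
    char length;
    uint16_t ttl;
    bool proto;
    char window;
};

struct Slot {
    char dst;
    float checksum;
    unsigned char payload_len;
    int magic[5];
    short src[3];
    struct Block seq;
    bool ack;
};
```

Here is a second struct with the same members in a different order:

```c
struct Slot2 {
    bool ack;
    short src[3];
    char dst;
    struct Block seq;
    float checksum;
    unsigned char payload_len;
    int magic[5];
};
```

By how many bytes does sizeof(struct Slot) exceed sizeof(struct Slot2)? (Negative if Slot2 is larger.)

Block: 0..1  length  (1B, 1-aligned); 1..2  -- padding (1B); 2..4  ttl  (2B, 2-aligned); 4..5  proto  (1B, 1-aligned); 5..6  window  (1B, 1-aligned); sizeof = 6, alignof = 2
0..1  dst  (1B, 1-aligned)
1..4  -- padding (3B)
4..8  checksum  (4B, 4-aligned)
8..9  payload_len  (1B, 1-aligned)
9..12  -- padding (3B)
12..32  magic  (20B, 4-aligned)
32..38  src  (6B, 2-aligned)
38..44  seq  (6B, 2-aligned)
44..45  ack  (1B, 1-aligned)
45..48  -- tail padding (3B)
sizeof = 48, alignof = 4
— Slot2 —
0..1  ack  (1B, 1-aligned)
1..2  -- padding (1B)
2..8  src  (6B, 2-aligned)
8..9  dst  (1B, 1-aligned)
9..10  -- padding (1B)
10..16  seq  (6B, 2-aligned)
16..20  checksum  (4B, 4-aligned)
20..21  payload_len  (1B, 1-aligned)
21..24  -- padding (3B)
24..44  magic  (20B, 4-aligned)
sizeof = 44, alignof = 4
48 − 44 = 4

4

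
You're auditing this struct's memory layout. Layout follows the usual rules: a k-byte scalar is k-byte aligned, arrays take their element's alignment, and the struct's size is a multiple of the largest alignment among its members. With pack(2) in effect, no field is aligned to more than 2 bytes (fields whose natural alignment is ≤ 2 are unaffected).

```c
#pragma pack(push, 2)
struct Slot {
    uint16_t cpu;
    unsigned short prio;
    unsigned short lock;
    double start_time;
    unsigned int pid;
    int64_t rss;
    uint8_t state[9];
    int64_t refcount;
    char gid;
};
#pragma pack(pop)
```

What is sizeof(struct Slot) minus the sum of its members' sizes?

2

cpu at 0 (size 2, align 2) → ends 2
prio at 2 (size 2, align 2) → ends 4
lock at 4 (size 2, align 2) → ends 6
start_time at 6 (size 8, align 2) → ends 14
pid at 14 (size 4, align 2) → ends 18
rss at 18 (size 8, align 2) → ends 26
state at 26 (size 9, align 1) → ends 35
pad 1 to align 2 for refcount
refcount at 36 (size 8, align 2) → ends 44
gid at 44 (size 1, align 1) → ends 45
tail pad 1 to reach multiple of 2
total 46 bytes, alignment 2
data bytes 44, size 46 → padding 2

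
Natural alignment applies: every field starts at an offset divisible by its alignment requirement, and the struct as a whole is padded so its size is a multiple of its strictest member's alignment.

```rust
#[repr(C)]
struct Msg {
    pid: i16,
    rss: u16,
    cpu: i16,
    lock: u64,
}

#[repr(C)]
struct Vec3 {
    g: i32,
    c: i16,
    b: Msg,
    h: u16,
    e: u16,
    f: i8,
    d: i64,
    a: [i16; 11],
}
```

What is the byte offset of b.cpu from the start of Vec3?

12

Msg: @0: pid [2B, align 2] → 2; @2: rss [2B, align 2] → 4; @4: cpu [2B, align 2] → 6; +2 pad (align 8); @8: lock [8B, align 8] → 16; size 16, align 8
@0: g [4B, align 4] → 4
@4: c [2B, align 2] → 6
+2 pad (align 8)
@8: b [16B, align 8] → 24
within Msg: cpu at 4
8 + 4 = 12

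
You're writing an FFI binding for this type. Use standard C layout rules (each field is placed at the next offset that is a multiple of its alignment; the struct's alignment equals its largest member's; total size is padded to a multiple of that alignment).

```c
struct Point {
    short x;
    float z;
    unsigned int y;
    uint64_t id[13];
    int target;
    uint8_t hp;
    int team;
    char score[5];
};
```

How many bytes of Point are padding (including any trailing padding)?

x at 0 (size 2, align 2) → ends 2
pad 2 to align 4 for z
z at 4 (size 4, align 4) → ends 8
y at 8 (size 4, align 4) → ends 12
pad 4 to align 8 for id
id at 16 (size 104, align 8) → ends 120
target at 120 (size 4, align 4) → ends 124
hp at 124 (size 1, align 1) → ends 125
pad 3 to align 4 for team
team at 128 (size 4, align 4) → ends 132
score at 132 (size 5, align 1) → ends 137
tail pad 7 to reach multiple of 8
total 144 bytes, alignment 8
data bytes 128, size 144 → padding 16

16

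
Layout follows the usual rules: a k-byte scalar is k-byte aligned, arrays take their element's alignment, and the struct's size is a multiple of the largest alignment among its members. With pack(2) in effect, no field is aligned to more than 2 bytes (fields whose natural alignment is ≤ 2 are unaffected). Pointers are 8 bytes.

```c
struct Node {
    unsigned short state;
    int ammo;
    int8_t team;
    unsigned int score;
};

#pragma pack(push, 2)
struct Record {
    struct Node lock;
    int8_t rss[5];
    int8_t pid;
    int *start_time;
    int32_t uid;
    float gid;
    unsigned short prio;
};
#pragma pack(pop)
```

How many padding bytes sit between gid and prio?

Node: 0..2  state  (2B, 2-aligned); 2..4  -- padding (2B); 4..8  ammo  (4B, 4-aligned); 8..9  team  (1B, 1-aligned); 9..12  -- padding (3B); 12..16  score  (4B, 4-aligned); sizeof = 16, alignof = 4
0..16  lock  (16B, 2-aligned)
16..21  rss  (5B, 1-aligned)
21..22  pid  (1B, 1-aligned)
22..30  start_time  (8B, 2-aligned)
30..34  uid  (4B, 2-aligned)
34..38  gid  (4B, 2-aligned)
38..40  prio  (2B, 2-aligned)

0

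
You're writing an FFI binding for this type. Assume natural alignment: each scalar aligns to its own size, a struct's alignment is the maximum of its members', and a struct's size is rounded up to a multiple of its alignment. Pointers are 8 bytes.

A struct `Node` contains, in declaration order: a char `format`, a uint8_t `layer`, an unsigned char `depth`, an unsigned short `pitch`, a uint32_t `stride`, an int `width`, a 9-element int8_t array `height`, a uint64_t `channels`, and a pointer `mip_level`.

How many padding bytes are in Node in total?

0..1  format  (1B, 1-aligned)
1..2  layer  (1B, 1-aligned)
2..3  depth  (1B, 1-aligned)
3..4  -- padding (1B)
4..6  pitch  (2B, 2-aligned)
6..8  -- padding (2B)
8..12  stride  (4B, 4-aligned)
12..16  width  (4B, 4-aligned)
16..25  height  (9B, 1-aligned)
25..32  -- padding (7B)
32..40  channels  (8B, 8-aligned)
40..48  mip_level  (8B, 8-aligned)
sizeof = 48, alignof = 8
data bytes 38, size 48 → padding 10

10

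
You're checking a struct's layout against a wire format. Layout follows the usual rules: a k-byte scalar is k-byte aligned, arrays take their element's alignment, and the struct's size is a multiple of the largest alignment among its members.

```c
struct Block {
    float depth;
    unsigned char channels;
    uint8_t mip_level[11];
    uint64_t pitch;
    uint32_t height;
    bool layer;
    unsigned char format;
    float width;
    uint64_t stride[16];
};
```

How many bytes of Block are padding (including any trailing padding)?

6

0..4  depth  (4B, 4-aligned)
4..5  channels  (1B, 1-aligned)
5..16  mip_level  (11B, 1-aligned)
16..24  pitch  (8B, 8-aligned)
24..28  height  (4B, 4-aligned)
28..29  layer  (1B, 1-aligned)
29..30  format  (1B, 1-aligned)
30..32  -- padding (2B)
32..36  width  (4B, 4-aligned)
36..40  -- padding (4B)
40..168  stride  (128B, 8-aligned)
sizeof = 168, alignof = 8
data bytes 162, size 168 → padding 6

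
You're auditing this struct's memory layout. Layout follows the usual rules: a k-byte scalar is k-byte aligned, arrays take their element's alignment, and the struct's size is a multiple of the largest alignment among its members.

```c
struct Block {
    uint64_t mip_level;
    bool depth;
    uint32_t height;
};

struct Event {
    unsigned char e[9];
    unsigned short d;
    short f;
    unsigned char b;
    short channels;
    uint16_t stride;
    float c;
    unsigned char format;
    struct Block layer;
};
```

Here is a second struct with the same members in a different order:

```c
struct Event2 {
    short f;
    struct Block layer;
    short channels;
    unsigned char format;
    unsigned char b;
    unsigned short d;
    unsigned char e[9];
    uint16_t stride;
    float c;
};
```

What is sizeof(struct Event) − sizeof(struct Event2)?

Block: @0: mip_level [8B, align 8] → 8; @8: depth [1B, align 1] → 9; +3 pad (align 4); @12: height [4B, align 4] → 16; size 16, align 8
@0: e [9B, align 1] → 9
+1 pad (align 2)
@10: d [2B, align 2] → 12
@12: f [2B, align 2] → 14
@14: b [1B, align 1] → 15
+1 pad (align 2)
@16: channels [2B, align 2] → 18
@18: stride [2B, align 2] → 20
@20: c [4B, align 4] → 24
@24: format [1B, align 1] → 25
+7 pad (align 8)
@32: layer [16B, align 8] → 48
size 48, align 8
— Event2 —
@0: f [2B, align 2] → 2
+6 pad (align 8)
@8: layer [16B, align 8] → 24
@24: channels [2B, align 2] → 26
@26: format [1B, align 1] → 27
@27: b [1B, align 1] → 28
@28: d [2B, align 2] → 30
@30: e [9B, align 1] → 39
+1 pad (align 2)
@40: stride [2B, align 2] → 42
+2 pad (align 4)
@44: c [4B, align 4] → 48
size 48, align 8
48 − 48 = 0

0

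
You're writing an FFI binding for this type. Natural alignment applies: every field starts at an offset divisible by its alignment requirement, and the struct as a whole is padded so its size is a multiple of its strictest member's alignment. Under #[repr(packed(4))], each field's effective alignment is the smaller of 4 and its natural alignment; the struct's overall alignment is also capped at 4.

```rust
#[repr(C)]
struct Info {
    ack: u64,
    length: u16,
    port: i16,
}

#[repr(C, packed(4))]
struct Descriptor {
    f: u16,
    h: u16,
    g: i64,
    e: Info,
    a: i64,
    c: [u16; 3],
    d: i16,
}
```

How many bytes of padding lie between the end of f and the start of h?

0

Info: @0: ack [8B, align 8] → 8; @8: length [2B, align 2] → 10; @10: port [2B, align 2] → 12; +4 tail pad (align 8); size 16, align 8
@0: f [2B, align 2] → 2
@2: h [2B, align 2] → 4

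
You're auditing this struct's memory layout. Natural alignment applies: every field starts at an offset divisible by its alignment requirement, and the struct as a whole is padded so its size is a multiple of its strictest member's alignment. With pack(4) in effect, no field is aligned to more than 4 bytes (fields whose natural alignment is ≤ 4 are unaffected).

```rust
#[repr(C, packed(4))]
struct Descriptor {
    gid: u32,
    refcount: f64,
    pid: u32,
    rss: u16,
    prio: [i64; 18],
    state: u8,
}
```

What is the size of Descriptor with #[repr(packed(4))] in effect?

@0: gid [4B, align 4] → 4
@4: refcount [8B, align 4] → 12
@12: pid [4B, align 4] → 16
@16: rss [2B, align 2] → 18
+2 pad (align 4)
@20: prio [144B, align 4] → 164
@164: state [1B, align 1] → 165
+3 tail pad (align 4)
size 168, align 4

168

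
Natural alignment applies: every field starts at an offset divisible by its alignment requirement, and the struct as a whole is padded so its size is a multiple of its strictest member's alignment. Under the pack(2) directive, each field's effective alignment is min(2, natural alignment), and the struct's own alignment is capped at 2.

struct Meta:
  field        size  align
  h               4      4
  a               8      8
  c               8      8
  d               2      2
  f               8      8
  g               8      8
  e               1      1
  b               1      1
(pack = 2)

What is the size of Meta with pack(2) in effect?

0..4  h  (4B, 2-aligned)
4..12  a  (8B, 2-aligned)
12..20  c  (8B, 2-aligned)
20..22  d  (2B, 2-aligned)
22..30  f  (8B, 2-aligned)
30..38  g  (8B, 2-aligned)
38..39  e  (1B, 1-aligned)
39..40  b  (1B, 1-aligned)
sizeof = 40, alignof = 2

40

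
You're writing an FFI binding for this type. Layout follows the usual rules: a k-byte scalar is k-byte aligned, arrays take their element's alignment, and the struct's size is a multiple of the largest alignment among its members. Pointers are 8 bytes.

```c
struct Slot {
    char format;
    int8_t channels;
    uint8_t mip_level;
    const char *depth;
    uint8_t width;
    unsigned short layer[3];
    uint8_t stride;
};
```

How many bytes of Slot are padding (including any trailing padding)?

@0: format [1B, align 1] → 1
@1: channels [1B, align 1] → 2
@2: mip_level [1B, align 1] → 3
+5 pad (align 8)
@8: depth [8B, align 8] → 16
@16: width [1B, align 1] → 17
+1 pad (align 2)
@18: layer [6B, align 2] → 24
@24: stride [1B, align 1] → 25
+7 tail pad (align 8)
size 32, align 8
data bytes 19, size 32 → padding 13

13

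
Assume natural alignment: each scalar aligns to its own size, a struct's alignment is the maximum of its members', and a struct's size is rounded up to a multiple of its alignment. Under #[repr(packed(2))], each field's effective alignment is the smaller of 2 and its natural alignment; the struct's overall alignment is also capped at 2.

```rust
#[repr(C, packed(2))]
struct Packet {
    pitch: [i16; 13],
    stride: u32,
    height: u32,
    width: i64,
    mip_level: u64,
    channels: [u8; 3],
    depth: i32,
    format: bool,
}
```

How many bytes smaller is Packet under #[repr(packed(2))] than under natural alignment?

natural layout:
  0..26  pitch  (26B, 2-aligned)
  26..28  -- padding (2B)
  28..32  stride  (4B, 4-aligned)
  32..36  height  (4B, 4-aligned)
  36..40  -- padding (4B)
  40..48  width  (8B, 8-aligned)
  48..56  mip_level  (8B, 8-aligned)
  56..59  channels  (3B, 1-aligned)
  59..60  -- padding (1B)
  60..64  depth  (4B, 4-aligned)
  64..65  format  (1B, 1-aligned)
  65..72  -- tail padding (7B)
  sizeof = 72, alignof = 8
packed(2) layout:
  0..26  pitch  (26B, 2-aligned)
  26..30  stride  (4B, 2-aligned)
  30..34  height  (4B, 2-aligned)
  34..42  width  (8B, 2-aligned)
  42..50  mip_level  (8B, 2-aligned)
  50..53  channels  (3B, 1-aligned)
  53..54  -- padding (1B)
  54..58  depth  (4B, 2-aligned)
  58..59  format  (1B, 1-aligned)
  59..60  -- tail padding (1B)
  sizeof = 60, alignof = 2
72 − 60 = 12

12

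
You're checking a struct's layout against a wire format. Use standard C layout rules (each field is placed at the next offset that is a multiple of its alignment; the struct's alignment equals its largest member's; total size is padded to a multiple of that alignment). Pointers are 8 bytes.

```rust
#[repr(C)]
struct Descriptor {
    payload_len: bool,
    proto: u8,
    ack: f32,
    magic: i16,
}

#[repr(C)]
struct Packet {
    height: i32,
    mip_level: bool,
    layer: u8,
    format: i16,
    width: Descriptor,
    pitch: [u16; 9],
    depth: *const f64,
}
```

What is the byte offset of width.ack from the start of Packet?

12

Descriptor: @0: payload_len [1B, align 1] → 1; @1: proto [1B, align 1] → 2; +2 pad (align 4); @4: ack [4B, align 4] → 8; @8: magic [2B, align 2] → 10; +2 tail pad (align 4); size 12, align 4
@0: height [4B, align 4] → 4
@4: mip_level [1B, align 1] → 5
@5: layer [1B, align 1] → 6
@6: format [2B, align 2] → 8
@8: width [12B, align 4] → 20
within Descriptor: ack at 4
8 + 4 = 12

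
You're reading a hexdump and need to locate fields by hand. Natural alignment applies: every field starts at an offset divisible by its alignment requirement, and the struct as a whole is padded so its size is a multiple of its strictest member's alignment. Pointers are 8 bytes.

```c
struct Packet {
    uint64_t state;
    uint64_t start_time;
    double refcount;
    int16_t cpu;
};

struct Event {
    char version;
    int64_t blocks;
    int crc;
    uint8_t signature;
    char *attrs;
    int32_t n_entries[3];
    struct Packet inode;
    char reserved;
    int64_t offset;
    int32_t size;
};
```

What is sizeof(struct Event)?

104 bytes

Packet: @0: state [8B, align 8] → 8; @8: start_time [8B, align 8] → 16; @16: refcount [8B, align 8] → 24; @24: cpu [2B, align 2] → 26; +6 tail pad (align 8); size 32, align 8
@0: version [1B, align 1] → 1
+7 pad (align 8)
@8: blocks [8B, align 8] → 16
@16: crc [4B, align 4] → 20
@20: signature [1B, align 1] → 21
+3 pad (align 8)
@24: attrs [8B, align 8] → 32
@32: n_entries [12B, align 4] → 44
+4 pad (align 8)
@48: inode [32B, align 8] → 80
@80: reserved [1B, align 1] → 81
+7 pad (align 8)
@88: offset [8B, align 8] → 96
@96: size [4B, align 4] → 100
+4 tail pad (align 8)
size 104, align 8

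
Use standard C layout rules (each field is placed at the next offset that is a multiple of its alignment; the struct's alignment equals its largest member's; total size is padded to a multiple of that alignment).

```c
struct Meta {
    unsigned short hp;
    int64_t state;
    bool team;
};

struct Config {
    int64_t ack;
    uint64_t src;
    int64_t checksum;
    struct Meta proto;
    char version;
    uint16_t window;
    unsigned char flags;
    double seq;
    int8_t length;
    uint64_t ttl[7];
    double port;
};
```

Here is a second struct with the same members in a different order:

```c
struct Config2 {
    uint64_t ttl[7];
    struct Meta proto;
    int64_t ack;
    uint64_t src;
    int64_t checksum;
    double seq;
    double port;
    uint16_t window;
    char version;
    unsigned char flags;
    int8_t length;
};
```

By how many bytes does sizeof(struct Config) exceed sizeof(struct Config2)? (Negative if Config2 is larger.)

Meta: 0..2  hp  (2B, 2-aligned); 2..8  -- padding (6B); 8..16  state  (8B, 8-aligned); 16..17  team  (1B, 1-aligned); 17..24  -- tail padding (7B); sizeof = 24, alignof = 8
0..8  ack  (8B, 8-aligned)
8..16  src  (8B, 8-aligned)
16..24  checksum  (8B, 8-aligned)
24..48  proto  (24B, 8-aligned)
48..49  version  (1B, 1-aligned)
49..50  -- padding (1B)
50..52  window  (2B, 2-aligned)
52..53  flags  (1B, 1-aligned)
53..56  -- padding (3B)
56..64  seq  (8B, 8-aligned)
64..65  length  (1B, 1-aligned)
65..72  -- padding (7B)
72..128  ttl  (56B, 8-aligned)
128..136  port  (8B, 8-aligned)
sizeof = 136, alignof = 8
— Config2 —
0..56  ttl  (56B, 8-aligned)
56..80  proto  (24B, 8-aligned)
80..88  ack  (8B, 8-aligned)
88..96  src  (8B, 8-aligned)
96..104  checksum  (8B, 8-aligned)
104..112  seq  (8B, 8-aligned)
112..120  port  (8B, 8-aligned)
120..122  window  (2B, 2-aligned)
122..123  version  (1B, 1-aligned)
123..124  flags  (1B, 1-aligned)
124..125  length  (1B, 1-aligned)
125..128  -- tail padding (3B)
sizeof = 128, alignof = 8
136 − 128 = 8

8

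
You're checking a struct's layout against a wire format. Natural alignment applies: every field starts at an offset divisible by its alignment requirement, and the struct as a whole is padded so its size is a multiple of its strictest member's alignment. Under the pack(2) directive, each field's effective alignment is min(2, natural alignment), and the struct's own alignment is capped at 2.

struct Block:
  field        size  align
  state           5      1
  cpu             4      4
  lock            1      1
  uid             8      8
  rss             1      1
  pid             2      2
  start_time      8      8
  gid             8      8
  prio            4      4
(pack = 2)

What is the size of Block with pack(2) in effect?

44

0..5  state  (5B, 1-aligned)
5..6  -- padding (1B)
6..10  cpu  (4B, 2-aligned)
10..11  lock  (1B, 1-aligned)
11..12  -- padding (1B)
12..20  uid  (8B, 2-aligned)
20..21  rss  (1B, 1-aligned)
21..22  -- padding (1B)
22..24  pid  (2B, 2-aligned)
24..32  start_time  (8B, 2-aligned)
32..40  gid  (8B, 2-aligned)
40..44  prio  (4B, 2-aligned)
sizeof = 44, alignof = 2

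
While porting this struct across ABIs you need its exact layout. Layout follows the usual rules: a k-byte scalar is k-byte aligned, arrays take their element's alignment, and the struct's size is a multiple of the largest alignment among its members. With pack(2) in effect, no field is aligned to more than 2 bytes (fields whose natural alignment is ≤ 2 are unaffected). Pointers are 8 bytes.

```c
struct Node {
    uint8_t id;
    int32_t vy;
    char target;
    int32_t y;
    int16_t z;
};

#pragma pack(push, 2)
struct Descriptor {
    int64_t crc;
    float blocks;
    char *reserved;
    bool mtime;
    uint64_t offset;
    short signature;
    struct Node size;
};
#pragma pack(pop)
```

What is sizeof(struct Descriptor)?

52 bytes

Node: id at 0 (size 1, align 1) → ends 1; pad 3 to align 4 for vy; vy at 4 (size 4, align 4) → ends 8; target at 8 (size 1, align 1) → ends 9; pad 3 to align 4 for y; y at 12 (size 4, align 4) → ends 16; z at 16 (size 2, align 2) → ends 18; tail pad 2 to reach multiple of 4; total 20 bytes, alignment 4
crc at 0 (size 8, align 2) → ends 8
blocks at 8 (size 4, align 2) → ends 12
reserved at 12 (size 8, align 2) → ends 20
mtime at 20 (size 1, align 1) → ends 21
pad 1 to align 2 for offset
offset at 22 (size 8, align 2) → ends 30
signature at 30 (size 2, align 2) → ends 32
size at 32 (size 20, align 2) → ends 52
total 52 bytes, alignment 2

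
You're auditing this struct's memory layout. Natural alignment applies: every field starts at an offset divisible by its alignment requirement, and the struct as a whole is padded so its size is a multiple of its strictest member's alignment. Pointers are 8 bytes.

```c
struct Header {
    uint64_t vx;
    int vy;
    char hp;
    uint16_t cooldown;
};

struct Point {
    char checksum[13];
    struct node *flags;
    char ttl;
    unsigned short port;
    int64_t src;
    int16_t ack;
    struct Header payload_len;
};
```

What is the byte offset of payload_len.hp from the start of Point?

Header: @0: vx [8B, align 8] → 8; @8: vy [4B, align 4] → 12; @12: hp [1B, align 1] → 13; +1 pad (align 2); @14: cooldown [2B, align 2] → 16; size 16, align 8
@0: checksum [13B, align 1] → 13
+3 pad (align 8)
@16: flags [8B, align 8] → 24
@24: ttl [1B, align 1] → 25
+1 pad (align 2)
@26: port [2B, align 2] → 28
+4 pad (align 8)
@32: src [8B, align 8] → 40
@40: ack [2B, align 2] → 42
+6 pad (align 8)
@48: payload_len [16B, align 8] → 64
within Header: hp at 12
48 + 12 = 60

60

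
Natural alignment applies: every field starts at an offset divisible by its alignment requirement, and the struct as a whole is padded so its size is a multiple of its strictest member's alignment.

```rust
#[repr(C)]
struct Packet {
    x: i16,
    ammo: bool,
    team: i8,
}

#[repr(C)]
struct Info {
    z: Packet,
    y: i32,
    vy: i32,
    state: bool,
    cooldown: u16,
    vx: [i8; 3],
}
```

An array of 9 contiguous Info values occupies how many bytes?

180

Packet: @0: x [2B, align 2] → 2; @2: ammo [1B, align 1] → 3; @3: team [1B, align 1] → 4; size 4, align 2
@0: z [4B, align 2] → 4
@4: y [4B, align 4] → 8
@8: vy [4B, align 4] → 12
@12: state [1B, align 1] → 13
+1 pad (align 2)
@14: cooldown [2B, align 2] → 16
@16: vx [3B, align 1] → 19
+1 tail pad (align 4)
size 20, align 4
array of 9: 9 × 20 = 180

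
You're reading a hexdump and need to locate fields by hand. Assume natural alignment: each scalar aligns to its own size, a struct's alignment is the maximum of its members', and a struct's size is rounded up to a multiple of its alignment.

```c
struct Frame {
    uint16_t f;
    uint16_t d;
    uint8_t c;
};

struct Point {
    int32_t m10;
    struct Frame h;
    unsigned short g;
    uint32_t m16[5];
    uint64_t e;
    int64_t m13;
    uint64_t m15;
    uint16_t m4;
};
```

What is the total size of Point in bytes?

Frame: f at 0 (size 2, align 2) → ends 2; d at 2 (size 2, align 2) → ends 4; c at 4 (size 1, align 1) → ends 5; tail pad 1 to reach multiple of 2; total 6 bytes, alignment 2
m10 at 0 (size 4, align 4) → ends 4
h at 4 (size 6, align 2) → ends 10
g at 10 (size 2, align 2) → ends 12
m16 at 12 (size 20, align 4) → ends 32
e at 32 (size 8, align 8) → ends 40
m13 at 40 (size 8, align 8) → ends 48
m15 at 48 (size 8, align 8) → ends 56
m4 at 56 (size 2, align 2) → ends 58
tail pad 6 to reach multiple of 8
total 64 bytes, alignment 8

64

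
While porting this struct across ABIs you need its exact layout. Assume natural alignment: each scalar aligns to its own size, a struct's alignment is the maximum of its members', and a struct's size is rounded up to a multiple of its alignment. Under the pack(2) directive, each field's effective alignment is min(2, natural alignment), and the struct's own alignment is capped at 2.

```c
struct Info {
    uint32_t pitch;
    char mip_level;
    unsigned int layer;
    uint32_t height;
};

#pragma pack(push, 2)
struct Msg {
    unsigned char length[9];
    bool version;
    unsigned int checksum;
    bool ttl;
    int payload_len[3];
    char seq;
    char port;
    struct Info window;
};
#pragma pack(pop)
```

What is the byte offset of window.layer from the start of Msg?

38

Info: 0..4  pitch  (4B, 4-aligned); 4..5  mip_level  (1B, 1-aligned); 5..8  -- padding (3B); 8..12  layer  (4B, 4-aligned); 12..16  height  (4B, 4-aligned); sizeof = 16, alignof = 4
0..9  length  (9B, 1-aligned)
9..10  version  (1B, 1-aligned)
10..14  checksum  (4B, 2-aligned)
14..15  ttl  (1B, 1-aligned)
15..16  -- padding (1B)
16..28  payload_len  (12B, 2-aligned)
28..29  seq  (1B, 1-aligned)
29..30  port  (1B, 1-aligned)
30..46  window  (16B, 2-aligned)
within Info: layer at 8
30 + 8 = 38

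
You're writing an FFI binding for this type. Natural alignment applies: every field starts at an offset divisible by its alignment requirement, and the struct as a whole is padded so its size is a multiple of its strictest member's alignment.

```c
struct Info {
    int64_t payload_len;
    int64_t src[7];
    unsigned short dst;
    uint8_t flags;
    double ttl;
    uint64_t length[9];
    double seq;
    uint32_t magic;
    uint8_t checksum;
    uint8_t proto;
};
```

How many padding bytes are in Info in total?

@0: payload_len [8B, align 8] → 8
@8: src [56B, align 8] → 64
@64: dst [2B, align 2] → 66
@66: flags [1B, align 1] → 67
+5 pad (align 8)
@72: ttl [8B, align 8] → 80
@80: length [72B, align 8] → 152
@152: seq [8B, align 8] → 160
@160: magic [4B, align 4] → 164
@164: checksum [1B, align 1] → 165
@165: proto [1B, align 1] → 166
+2 tail pad (align 8)
size 168, align 8
data bytes 161, size 168 → padding 7

7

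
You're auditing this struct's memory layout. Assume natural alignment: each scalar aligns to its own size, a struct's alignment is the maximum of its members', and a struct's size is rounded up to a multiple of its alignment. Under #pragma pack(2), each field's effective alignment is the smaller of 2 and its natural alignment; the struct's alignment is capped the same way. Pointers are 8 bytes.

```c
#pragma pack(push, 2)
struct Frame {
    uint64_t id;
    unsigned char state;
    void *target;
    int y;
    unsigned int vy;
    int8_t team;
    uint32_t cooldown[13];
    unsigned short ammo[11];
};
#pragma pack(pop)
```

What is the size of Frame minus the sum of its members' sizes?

2

id at 0 (size 8, align 2) → ends 8
state at 8 (size 1, align 1) → ends 9
pad 1 to align 2 for target
target at 10 (size 8, align 2) → ends 18
y at 18 (size 4, align 2) → ends 22
vy at 22 (size 4, align 2) → ends 26
team at 26 (size 1, align 1) → ends 27
pad 1 to align 2 for cooldown
cooldown at 28 (size 52, align 2) → ends 80
ammo at 80 (size 22, align 2) → ends 102
total 102 bytes, alignment 2
data bytes 100, size 102 → padding 2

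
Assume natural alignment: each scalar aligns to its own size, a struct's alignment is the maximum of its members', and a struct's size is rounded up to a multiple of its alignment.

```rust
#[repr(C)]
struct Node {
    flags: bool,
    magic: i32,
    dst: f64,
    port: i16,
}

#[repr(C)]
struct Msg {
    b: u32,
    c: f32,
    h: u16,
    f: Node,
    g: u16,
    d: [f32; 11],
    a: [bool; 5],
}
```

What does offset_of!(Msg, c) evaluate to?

4

Node: 0..1  flags  (1B, 1-aligned); 1..4  -- padding (3B); 4..8  magic  (4B, 4-aligned); 8..16  dst  (8B, 8-aligned); 16..18  port  (2B, 2-aligned); 18..24  -- tail padding (6B); sizeof = 24, alignof = 8
0..4  b  (4B, 4-aligned)
4..8  c  (4B, 4-aligned)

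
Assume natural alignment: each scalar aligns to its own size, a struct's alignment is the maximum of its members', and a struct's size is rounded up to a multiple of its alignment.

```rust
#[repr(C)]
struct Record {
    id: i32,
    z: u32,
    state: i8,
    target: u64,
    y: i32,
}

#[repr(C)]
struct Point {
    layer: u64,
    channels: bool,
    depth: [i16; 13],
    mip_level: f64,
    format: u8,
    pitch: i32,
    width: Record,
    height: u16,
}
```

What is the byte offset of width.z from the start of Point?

60

Record: 0..4  id  (4B, 4-aligned); 4..8  z  (4B, 4-aligned); 8..9  state  (1B, 1-aligned); 9..16  -- padding (7B); 16..24  target  (8B, 8-aligned); 24..28  y  (4B, 4-aligned); 28..32  -- tail padding (4B); sizeof = 32, alignof = 8
0..8  layer  (8B, 8-aligned)
8..9  channels  (1B, 1-aligned)
9..10  -- padding (1B)
10..36  depth  (26B, 2-aligned)
36..40  -- padding (4B)
40..48  mip_level  (8B, 8-aligned)
48..49  format  (1B, 1-aligned)
49..52  -- padding (3B)
52..56  pitch  (4B, 4-aligned)
56..88  width  (32B, 8-aligned)
within Record: z at 4
56 + 4 = 60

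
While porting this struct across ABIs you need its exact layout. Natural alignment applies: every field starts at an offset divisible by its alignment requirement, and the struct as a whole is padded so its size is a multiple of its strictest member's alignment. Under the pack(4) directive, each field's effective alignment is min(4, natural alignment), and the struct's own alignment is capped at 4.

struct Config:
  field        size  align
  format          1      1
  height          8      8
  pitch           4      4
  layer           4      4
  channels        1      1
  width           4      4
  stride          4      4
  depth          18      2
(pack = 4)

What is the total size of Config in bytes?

52 bytes

format at 0 (size 1, align 1) → ends 1
pad 3 to align 4 for height
height at 4 (size 8, align 4) → ends 12
pitch at 12 (size 4, align 4) → ends 16
layer at 16 (size 4, align 4) → ends 20
channels at 20 (size 1, align 1) → ends 21
pad 3 to align 4 for width
width at 24 (size 4, align 4) → ends 28
stride at 28 (size 4, align 4) → ends 32
depth at 32 (size 18, align 2) → ends 50
tail pad 2 to reach multiple of 4
total 52 bytes, alignment 4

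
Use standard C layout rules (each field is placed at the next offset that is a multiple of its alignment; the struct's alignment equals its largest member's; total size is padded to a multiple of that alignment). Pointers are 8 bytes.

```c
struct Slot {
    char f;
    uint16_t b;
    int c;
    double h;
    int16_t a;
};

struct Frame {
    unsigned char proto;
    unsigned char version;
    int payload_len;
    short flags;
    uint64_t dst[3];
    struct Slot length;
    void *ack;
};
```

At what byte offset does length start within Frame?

40

Slot: f at 0 (size 1, align 1) → ends 1; pad 1 to align 2 for b; b at 2 (size 2, align 2) → ends 4; c at 4 (size 4, align 4) → ends 8; h at 8 (size 8, align 8) → ends 16; a at 16 (size 2, align 2) → ends 18; tail pad 6 to reach multiple of 8; total 24 bytes, alignment 8
proto at 0 (size 1, align 1) → ends 1
version at 1 (size 1, align 1) → ends 2
pad 2 to align 4 for payload_len
payload_len at 4 (size 4, align 4) → ends 8
flags at 8 (size 2, align 2) → ends 10
pad 6 to align 8 for dst
dst at 16 (size 24, align 8) → ends 40
length at 40 (size 24, align 8) → ends 64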